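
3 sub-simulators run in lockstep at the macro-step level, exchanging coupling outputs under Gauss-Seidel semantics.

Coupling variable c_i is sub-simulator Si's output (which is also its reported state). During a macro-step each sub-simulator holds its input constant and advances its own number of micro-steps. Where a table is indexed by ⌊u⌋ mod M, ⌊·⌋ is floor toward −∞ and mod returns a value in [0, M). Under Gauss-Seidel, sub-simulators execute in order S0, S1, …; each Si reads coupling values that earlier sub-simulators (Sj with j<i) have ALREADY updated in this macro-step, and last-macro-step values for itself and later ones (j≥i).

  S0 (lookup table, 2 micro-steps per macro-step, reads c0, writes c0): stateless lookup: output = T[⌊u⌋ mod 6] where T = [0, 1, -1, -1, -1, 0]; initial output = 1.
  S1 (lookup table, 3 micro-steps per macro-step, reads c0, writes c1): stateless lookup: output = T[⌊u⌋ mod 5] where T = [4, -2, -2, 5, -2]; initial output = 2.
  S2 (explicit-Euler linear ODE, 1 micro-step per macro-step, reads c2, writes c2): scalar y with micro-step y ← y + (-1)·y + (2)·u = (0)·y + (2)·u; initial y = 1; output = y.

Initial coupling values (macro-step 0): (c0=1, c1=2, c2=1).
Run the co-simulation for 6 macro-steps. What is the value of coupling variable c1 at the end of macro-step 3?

macro 1: S0 reads c0=1 → after 2×micro: 1; S1 reads c0=1 → after 3×micro: -2; S2 reads c2=1 → after 1×micro: 2 ⇒ (c0=1, c1=-2, c2=2)
macro 2: S0 reads c0=1 → after 2×micro: 1; S1 reads c0=1 → after 3×micro: -2; S2 reads c2=2 → after 1×micro: 4 ⇒ (c0=1, c1=-2, c2=4)
macro 3: S0 reads c0=1 → after 2×micro: 1; S1 reads c0=1 → after 3×micro: -2; S2 reads c2=4 → after 1×micro: 8 ⇒ (c0=1, c1=-2, c2=8)
macro 4: S0 reads c0=1 → after 2×micro: 1; S1 reads c0=1 → after 3×micro: -2; S2 reads c2=8 → after 1×micro: 16 ⇒ (c0=1, c1=-2, c2=16)
macro 5: S0 reads c0=1 → after 2×micro: 1; S1 reads c0=1 → after 3×micro: -2; S2 reads c2=16 → after 1×micro: 32 ⇒ (c0=1, c1=-2, c2=32)
macro 6: S0 reads c0=1 → after 2×micro: 1; S1 reads c0=1 → after 3×micro: -2; S2 reads c2=32 → after 1×micro: 64 ⇒ (c0=1, c1=-2, c2=64)

c1 at macro-step 3 = -2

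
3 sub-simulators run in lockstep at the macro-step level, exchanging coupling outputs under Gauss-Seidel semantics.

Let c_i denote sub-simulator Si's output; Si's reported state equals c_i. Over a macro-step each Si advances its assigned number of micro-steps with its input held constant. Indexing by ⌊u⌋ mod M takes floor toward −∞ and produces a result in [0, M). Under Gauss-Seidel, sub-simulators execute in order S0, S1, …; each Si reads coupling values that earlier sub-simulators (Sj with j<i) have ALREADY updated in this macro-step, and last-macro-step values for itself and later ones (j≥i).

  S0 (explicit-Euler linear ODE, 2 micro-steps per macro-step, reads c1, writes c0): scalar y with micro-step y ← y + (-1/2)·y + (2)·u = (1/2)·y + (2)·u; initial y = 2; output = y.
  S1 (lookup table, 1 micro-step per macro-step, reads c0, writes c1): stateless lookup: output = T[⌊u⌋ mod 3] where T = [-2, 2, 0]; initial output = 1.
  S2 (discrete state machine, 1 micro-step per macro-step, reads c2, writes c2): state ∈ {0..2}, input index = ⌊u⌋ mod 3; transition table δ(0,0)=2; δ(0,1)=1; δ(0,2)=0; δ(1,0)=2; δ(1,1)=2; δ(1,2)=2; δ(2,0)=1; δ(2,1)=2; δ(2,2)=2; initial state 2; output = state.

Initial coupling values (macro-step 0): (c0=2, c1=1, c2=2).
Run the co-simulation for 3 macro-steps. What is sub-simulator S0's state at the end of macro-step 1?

macro 1: S0 reads c1=1 → after 2×micro: 7/2; S1 reads c0=7/2 → after 1×micro: -2; S2 reads c2=2 → after 1×micro: 2 ⇒ (c0=7/2, c1=-2, c2=2)
macro 2: S0 reads c1=-2 → after 2×micro: -41/8; S1 reads c0=-41/8 → after 1×micro: -2; S2 reads c2=2 → after 1×micro: 2 ⇒ (c0=-41/8, c1=-2, c2=2)
macro 3: S0 reads c1=-2 → after 2×micro: -233/32; S1 reads c0=-233/32 → after 1×micro: 2; S2 reads c2=2 → after 1×micro: 2 ⇒ (c0=-233/32, c1=2, c2=2)

S0 state at macro-step 1 = 7/2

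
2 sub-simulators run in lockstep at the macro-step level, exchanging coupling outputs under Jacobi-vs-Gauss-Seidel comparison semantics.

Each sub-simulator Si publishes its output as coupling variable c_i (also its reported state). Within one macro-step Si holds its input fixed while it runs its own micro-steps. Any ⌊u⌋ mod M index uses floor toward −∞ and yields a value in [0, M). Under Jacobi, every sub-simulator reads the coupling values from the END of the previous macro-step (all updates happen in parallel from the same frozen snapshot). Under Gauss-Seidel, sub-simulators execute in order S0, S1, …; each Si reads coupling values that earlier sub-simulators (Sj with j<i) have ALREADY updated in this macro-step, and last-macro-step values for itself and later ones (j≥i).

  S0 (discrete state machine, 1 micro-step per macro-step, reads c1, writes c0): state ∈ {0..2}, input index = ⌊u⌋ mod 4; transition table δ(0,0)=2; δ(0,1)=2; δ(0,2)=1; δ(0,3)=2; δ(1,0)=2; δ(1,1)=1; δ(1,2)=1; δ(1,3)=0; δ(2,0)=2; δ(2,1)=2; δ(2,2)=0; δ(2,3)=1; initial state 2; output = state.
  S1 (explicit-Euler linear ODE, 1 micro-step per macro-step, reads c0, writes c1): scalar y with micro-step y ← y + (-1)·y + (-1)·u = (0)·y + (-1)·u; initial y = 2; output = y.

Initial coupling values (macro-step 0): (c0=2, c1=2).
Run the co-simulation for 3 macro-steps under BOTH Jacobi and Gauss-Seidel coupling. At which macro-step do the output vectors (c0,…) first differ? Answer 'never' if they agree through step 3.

[Jacobi] macro 1: S0 reads c1=2 → after 1×micro: 0; S1 reads c0=2 → after 1×micro: -2 ⇒ (c0=0, c1=-2)
[Jacobi] macro 2: S0 reads c1=-2 → after 1×micro: 1; S1 reads c0=0 → after 1×micro: 0 ⇒ (c0=1, c1=0)
[Jacobi] macro 3: S0 reads c1=0 → after 1×micro: 2; S1 reads c0=1 → after 1×micro: -1 ⇒ (c0=2, c1=-1)
[Gauss-Seidel] macro 1: S0 reads c1=2 → after 1×micro: 0; S1 reads c0=0 → after 1×micro: 0 ⇒ (c0=0, c1=0)
[Gauss-Seidel] macro 2: S0 reads c1=0 → after 1×micro: 2; S1 reads c0=2 → after 1×micro: -2 ⇒ (c0=2, c1=-2)
[Gauss-Seidel] macro 3: S0 reads c1=-2 → after 1×micro: 0; S1 reads c0=0 → after 1×micro: 0 ⇒ (c0=0, c1=0)

first divergence at macro-step: 1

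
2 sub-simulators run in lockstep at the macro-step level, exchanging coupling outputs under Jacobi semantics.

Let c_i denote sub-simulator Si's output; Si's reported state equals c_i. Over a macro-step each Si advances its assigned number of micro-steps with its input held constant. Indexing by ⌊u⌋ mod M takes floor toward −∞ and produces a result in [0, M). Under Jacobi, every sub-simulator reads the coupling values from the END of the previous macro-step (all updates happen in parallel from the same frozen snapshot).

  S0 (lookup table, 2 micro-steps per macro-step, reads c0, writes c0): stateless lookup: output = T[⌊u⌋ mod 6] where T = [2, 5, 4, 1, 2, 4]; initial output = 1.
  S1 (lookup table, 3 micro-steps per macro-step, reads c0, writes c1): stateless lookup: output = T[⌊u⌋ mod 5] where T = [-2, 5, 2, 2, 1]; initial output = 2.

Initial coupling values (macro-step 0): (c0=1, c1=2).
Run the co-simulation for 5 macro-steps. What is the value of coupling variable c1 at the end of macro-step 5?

macro 1: S0 reads c0=1 → after 2×micro: 5; S1 reads c0=1 → after 3×micro: 5 ⇒ (c0=5, c1=5)
macro 2: S0 reads c0=5 → after 2×micro: 4; S1 reads c0=5 → after 3×micro: -2 ⇒ (c0=4, c1=-2)
macro 3: S0 reads c0=4 → after 2×micro: 2; S1 reads c0=4 → after 3×micro: 1 ⇒ (c0=2, c1=1)
macro 4: S0 reads c0=2 → after 2×micro: 4; S1 reads c0=2 → after 3×micro: 2 ⇒ (c0=4, c1=2)
macro 5: S0 reads c0=4 → after 2×micro: 2; S1 reads c0=4 → after 3×micro: 1 ⇒ (c0=2, c1=1)

c1 at macro-step 5 = 1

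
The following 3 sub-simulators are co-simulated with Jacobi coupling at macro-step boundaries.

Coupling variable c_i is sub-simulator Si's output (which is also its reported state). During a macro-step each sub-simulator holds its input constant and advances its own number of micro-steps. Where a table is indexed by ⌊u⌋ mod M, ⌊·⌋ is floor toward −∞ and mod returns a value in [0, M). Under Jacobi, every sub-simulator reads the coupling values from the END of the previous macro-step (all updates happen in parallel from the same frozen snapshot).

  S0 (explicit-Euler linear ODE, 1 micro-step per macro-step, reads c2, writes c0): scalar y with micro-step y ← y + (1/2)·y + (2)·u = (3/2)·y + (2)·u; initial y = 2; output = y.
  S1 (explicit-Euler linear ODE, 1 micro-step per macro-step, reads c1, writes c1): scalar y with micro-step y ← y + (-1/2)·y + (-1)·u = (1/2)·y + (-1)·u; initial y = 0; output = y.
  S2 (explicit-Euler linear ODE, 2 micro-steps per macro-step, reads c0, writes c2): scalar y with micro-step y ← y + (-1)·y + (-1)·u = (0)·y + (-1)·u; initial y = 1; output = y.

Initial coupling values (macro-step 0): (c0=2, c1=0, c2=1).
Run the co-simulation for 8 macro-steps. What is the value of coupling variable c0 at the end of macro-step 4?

macro 1: S0 reads c2=1 → after 1×micro: 5; S1 reads c1=0 → after 1×micro: 0; S2 reads c0=2 → after 2×micro: -2 ⇒ (c0=5, c1=0, c2=-2)
macro 2: S0 reads c2=-2 → after 1×micro: 7/2; S1 reads c1=0 → after 1×micro: 0; S2 reads c0=5 → after 2×micro: -5 ⇒ (c0=7/2, c1=0, c2=-5)
macro 3: S0 reads c2=-5 → after 1×micro: -19/4; S1 reads c1=0 → after 1×micro: 0; S2 reads c0=7/2 → after 2×micro: -7/2 ⇒ (c0=-19/4, c1=0, c2=-7/2)
macro 4: S0 reads c2=-7/2 → after 1×micro: -113/8; S1 reads c1=0 → after 1×micro: 0; S2 reads c0=-19/4 → after 2×micro: 19/4 ⇒ (c0=-113/8, c1=0, c2=19/4)
macro 5: S0 reads c2=19/4 → after 1×micro: -187/16; S1 reads c1=0 → after 1×micro: 0; S2 reads c0=-113/8 → after 2×micro: 113/8 ⇒ (c0=-187/16, c1=0, c2=113/8)
macro 6: S0 reads c2=113/8 → after 1×micro: 343/32; S1 reads c1=0 → after 1×micro: 0; S2 reads c0=-187/16 → after 2×micro: 187/16 ⇒ (c0=343/32, c1=0, c2=187/16)
macro 7: S0 reads c2=187/16 → after 1×micro: 2525/64; S1 reads c1=0 → after 1×micro: 0; S2 reads c0=343/32 → after 2×micro: -343/32 ⇒ (c0=2525/64, c1=0, c2=-343/32)
macro 8: S0 reads c2=-343/32 → after 1×micro: 4831/128; S1 reads c1=0 → after 1×micro: 0; S2 reads c0=2525/64 → after 2×micro: -2525/64 ⇒ (c0=4831/128, c1=0, c2=-2525/64)

c0 at macro-step 4 = -113/8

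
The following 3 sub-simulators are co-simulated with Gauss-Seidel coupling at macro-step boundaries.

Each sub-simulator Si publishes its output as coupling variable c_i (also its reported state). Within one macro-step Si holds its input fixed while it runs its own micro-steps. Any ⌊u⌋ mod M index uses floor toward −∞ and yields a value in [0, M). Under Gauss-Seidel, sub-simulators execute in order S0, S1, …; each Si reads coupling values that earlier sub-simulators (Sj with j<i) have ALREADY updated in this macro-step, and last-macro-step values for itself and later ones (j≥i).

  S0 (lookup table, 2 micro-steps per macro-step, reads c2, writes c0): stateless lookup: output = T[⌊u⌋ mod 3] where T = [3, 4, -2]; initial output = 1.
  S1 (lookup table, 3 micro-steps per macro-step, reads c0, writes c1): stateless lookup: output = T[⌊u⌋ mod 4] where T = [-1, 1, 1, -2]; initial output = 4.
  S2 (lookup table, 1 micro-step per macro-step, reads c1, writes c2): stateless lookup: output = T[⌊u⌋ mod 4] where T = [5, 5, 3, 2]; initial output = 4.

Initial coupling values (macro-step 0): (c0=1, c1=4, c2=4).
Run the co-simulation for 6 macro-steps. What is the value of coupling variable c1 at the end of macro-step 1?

macro 1: S0 reads c2=4 → after 2×micro: 4; S1 reads c0=4 → after 3×micro: -1; S2 reads c1=-1 → after 1×micro: 2 ⇒ (c0=4, c1=-1, c2=2)
macro 2: S0 reads c2=2 → after 2×micro: -2; S1 reads c0=-2 → after 3×micro: 1; S2 reads c1=1 → after 1×micro: 5 ⇒ (c0=-2, c1=1, c2=5)
macro 3: S0 reads c2=5 → after 2×micro: -2; S1 reads c0=-2 → after 3×micro: 1; S2 reads c1=1 → after 1×micro: 5 ⇒ (c0=-2, c1=1, c2=5)
macro 4: S0 reads c2=5 → after 2×micro: -2; S1 reads c0=-2 → after 3×micro: 1; S2 reads c1=1 → after 1×micro: 5 ⇒ (c0=-2, c1=1, c2=5)
macro 5: S0 reads c2=5 → after 2×micro: -2; S1 reads c0=-2 → after 3×micro: 1; S2 reads c1=1 → after 1×micro: 5 ⇒ (c0=-2, c1=1, c2=5)
macro 6: S0 reads c2=5 → after 2×micro: -2; S1 reads c0=-2 → after 3×micro: 1; S2 reads c1=1 → after 1×micro: 5 ⇒ (c0=-2, c1=1, c2=5)

c1 at macro-step 1 = -1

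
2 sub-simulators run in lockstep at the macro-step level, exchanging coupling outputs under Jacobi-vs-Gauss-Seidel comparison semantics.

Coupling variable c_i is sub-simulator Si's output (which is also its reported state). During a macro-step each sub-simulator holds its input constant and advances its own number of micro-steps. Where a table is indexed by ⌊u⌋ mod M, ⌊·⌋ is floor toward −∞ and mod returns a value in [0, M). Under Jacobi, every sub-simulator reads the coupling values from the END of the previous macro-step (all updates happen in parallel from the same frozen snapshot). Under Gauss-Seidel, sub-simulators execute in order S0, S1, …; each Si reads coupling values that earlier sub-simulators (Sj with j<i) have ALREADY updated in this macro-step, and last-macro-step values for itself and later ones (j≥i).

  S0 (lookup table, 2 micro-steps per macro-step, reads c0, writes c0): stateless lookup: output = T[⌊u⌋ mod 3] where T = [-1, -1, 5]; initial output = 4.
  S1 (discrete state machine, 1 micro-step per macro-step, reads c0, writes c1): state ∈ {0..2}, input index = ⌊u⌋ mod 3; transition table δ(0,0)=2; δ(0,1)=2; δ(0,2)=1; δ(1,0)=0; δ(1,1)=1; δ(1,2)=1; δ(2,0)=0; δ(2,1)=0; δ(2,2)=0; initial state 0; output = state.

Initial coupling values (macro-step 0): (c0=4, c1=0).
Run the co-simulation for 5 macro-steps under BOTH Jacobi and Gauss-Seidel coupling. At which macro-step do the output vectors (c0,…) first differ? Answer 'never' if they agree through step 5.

[Jacobi] macro 1: S0 reads c0=4 → after 2×micro: -1; S1 reads c0=4 → after 1×micro: 2 ⇒ (c0=-1, c1=2)
[Jacobi] macro 2: S0 reads c0=-1 → after 2×micro: 5; S1 reads c0=-1 → after 1×micro: 0 ⇒ (c0=5, c1=0)
[Jacobi] macro 3: S0 reads c0=5 → after 2×micro: 5; S1 reads c0=5 → after 1×micro: 1 ⇒ (c0=5, c1=1)
[Jacobi] macro 4: S0 reads c0=5 → after 2×micro: 5; S1 reads c0=5 → after 1×micro: 1 ⇒ (c0=5, c1=1)
[Jacobi] macro 5: S0 reads c0=5 → after 2×micro: 5; S1 reads c0=5 → after 1×micro: 1 ⇒ (c0=5, c1=1)
[Gauss-Seidel] macro 1: S0 reads c0=4 → after 2×micro: -1; S1 reads c0=-1 → after 1×micro: 1 ⇒ (c0=-1, c1=1)
[Gauss-Seidel] macro 2: S0 reads c0=-1 → after 2×micro: 5; S1 reads c0=5 → after 1×micro: 1 ⇒ (c0=5, c1=1)
[Gauss-Seidel] macro 3: S0 reads c0=5 → after 2×micro: 5; S1 reads c0=5 → after 1×micro: 1 ⇒ (c0=5, c1=1)
[Gauss-Seidel] macro 4: S0 reads c0=5 → after 2×micro: 5; S1 reads c0=5 → after 1×micro: 1 ⇒ (c0=5, c1=1)
[Gauss-Seidel] macro 5: S0 reads c0=5 → after 2×micro: 5; S1 reads c0=5 → after 1×micro: 1 ⇒ (c0=5, c1=1)

first divergence at macro-step: 1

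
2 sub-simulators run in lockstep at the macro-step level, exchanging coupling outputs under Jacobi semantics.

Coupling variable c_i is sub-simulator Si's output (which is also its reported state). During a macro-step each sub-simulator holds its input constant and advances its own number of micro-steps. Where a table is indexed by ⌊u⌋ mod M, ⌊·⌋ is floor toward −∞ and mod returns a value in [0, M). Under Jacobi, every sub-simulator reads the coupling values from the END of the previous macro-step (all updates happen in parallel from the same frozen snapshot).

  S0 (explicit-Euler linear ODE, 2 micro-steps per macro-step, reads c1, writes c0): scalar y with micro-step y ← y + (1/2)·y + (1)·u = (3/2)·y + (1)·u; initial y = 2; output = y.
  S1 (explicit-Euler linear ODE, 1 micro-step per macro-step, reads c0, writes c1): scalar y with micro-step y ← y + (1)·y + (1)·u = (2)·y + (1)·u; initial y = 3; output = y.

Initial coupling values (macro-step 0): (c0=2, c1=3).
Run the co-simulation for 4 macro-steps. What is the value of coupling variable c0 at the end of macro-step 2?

c0 at macro-step 2 = 47

macro 1: S0 reads c1=3 → after 2×micro: 12; S1 reads c0=2 → after 1×micro: 8 ⇒ (c0=12, c1=8)
macro 2: S0 reads c1=8 → after 2×micro: 47; S1 reads c0=12 → after 1×micro: 28 ⇒ (c0=47, c1=28)
macro 3: S0 reads c1=28 → after 2×micro: 703/4; S1 reads c0=47 → after 1×micro: 103 ⇒ (c0=703/4, c1=103)
macro 4: S0 reads c1=103 → after 2×micro: 10447/16; S1 reads c0=703/4 → after 1×micro: 1527/4 ⇒ (c0=10447/16, c1=1527/4)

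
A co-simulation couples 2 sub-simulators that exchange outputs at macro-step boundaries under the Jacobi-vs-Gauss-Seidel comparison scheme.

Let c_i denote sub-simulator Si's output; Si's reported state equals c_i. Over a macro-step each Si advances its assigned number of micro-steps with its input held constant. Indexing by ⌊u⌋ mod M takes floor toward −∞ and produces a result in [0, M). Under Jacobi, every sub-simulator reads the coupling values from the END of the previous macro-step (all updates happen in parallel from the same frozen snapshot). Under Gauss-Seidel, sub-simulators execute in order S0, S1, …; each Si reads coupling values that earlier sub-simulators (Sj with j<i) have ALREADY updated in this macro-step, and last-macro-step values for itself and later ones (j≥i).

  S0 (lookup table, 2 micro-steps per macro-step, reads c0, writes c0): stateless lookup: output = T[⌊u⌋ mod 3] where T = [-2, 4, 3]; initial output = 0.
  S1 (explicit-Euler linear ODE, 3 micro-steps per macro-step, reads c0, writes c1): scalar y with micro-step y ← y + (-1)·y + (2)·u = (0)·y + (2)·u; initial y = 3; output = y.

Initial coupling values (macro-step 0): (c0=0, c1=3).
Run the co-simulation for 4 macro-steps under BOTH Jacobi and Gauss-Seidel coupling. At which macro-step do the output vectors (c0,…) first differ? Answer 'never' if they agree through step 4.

[Jacobi] macro 1: S0 reads c0=0 → after 2×micro: -2; S1 reads c0=0 → after 3×micro: 0 ⇒ (c0=-2, c1=0)
[Jacobi] macro 2: S0 reads c0=-2 → after 2×micro: 4; S1 reads c0=-2 → after 3×micro: -4 ⇒ (c0=4, c1=-4)
[Jacobi] macro 3: S0 reads c0=4 → after 2×micro: 4; S1 reads c0=4 → after 3×micro: 8 ⇒ (c0=4, c1=8)
[Jacobi] macro 4: S0 reads c0=4 → after 2×micro: 4; S1 reads c0=4 → after 3×micro: 8 ⇒ (c0=4, c1=8)
[Gauss-Seidel] macro 1: S0 reads c0=0 → after 2×micro: -2; S1 reads c0=-2 → after 3×micro: -4 ⇒ (c0=-2, c1=-4)
[Gauss-Seidel] macro 2: S0 reads c0=-2 → after 2×micro: 4; S1 reads c0=4 → after 3×micro: 8 ⇒ (c0=4, c1=8)
[Gauss-Seidel] macro 3: S0 reads c0=4 → after 2×micro: 4; S1 reads c0=4 → after 3×micro: 8 ⇒ (c0=4, c1=8)
[Gauss-Seidel] macro 4: S0 reads c0=4 → after 2×micro: 4; S1 reads c0=4 → after 3×micro: 8 ⇒ (c0=4, c1=8)

first divergence at macro-step: 1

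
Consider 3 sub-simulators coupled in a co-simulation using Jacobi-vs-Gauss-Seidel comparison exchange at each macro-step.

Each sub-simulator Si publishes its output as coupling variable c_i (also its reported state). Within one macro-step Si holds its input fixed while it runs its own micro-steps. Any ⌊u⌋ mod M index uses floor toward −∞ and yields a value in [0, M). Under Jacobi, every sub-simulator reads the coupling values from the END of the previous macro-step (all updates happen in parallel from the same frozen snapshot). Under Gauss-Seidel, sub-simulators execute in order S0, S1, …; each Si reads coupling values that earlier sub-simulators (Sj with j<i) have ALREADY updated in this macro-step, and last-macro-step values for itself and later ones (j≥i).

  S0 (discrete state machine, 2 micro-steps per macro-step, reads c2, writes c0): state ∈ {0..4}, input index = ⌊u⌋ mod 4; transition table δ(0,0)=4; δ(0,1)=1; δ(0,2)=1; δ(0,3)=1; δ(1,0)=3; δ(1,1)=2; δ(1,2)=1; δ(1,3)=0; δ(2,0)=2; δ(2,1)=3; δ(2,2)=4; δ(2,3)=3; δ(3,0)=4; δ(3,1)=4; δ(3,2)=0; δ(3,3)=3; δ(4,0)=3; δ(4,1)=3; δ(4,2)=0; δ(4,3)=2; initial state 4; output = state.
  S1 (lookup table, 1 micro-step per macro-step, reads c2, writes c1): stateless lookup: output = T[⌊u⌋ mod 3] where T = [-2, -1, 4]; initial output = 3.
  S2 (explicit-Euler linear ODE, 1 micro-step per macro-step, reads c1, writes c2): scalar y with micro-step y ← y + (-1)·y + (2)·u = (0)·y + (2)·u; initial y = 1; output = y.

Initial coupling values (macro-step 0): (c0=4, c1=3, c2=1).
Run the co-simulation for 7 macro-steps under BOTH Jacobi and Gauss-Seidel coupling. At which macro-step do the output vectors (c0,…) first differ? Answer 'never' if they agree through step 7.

[Jacobi] macro 1: S0 reads c2=1 → after 2×micro: 4; S1 reads c2=1 → after 1×micro: -1; S2 reads c1=3 → after 1×micro: 6 ⇒ (c0=4, c1=-1, c2=6)
[Jacobi] macro 2: S0 reads c2=6 → after 2×micro: 1; S1 reads c2=6 → after 1×micro: -2; S2 reads c1=-1 → after 1×micro: -2 ⇒ (c0=1, c1=-2, c2=-2)
[Jacobi] macro 3: S0 reads c2=-2 → after 2×micro: 1; S1 reads c2=-2 → after 1×micro: -1; S2 reads c1=-2 → after 1×micro: -4 ⇒ (c0=1, c1=-1, c2=-4)
[Jacobi] macro 4: S0 reads c2=-4 → after 2×micro: 4; S1 reads c2=-4 → after 1×micro: 4; S2 reads c1=-1 → after 1×micro: -2 ⇒ (c0=4, c1=4, c2=-2)
[Jacobi] macro 5: S0 reads c2=-2 → after 2×micro: 1; S1 reads c2=-2 → after 1×micro: -1; S2 reads c1=4 → after 1×micro: 8 ⇒ (c0=1, c1=-1, c2=8)
[Jacobi] macro 6: S0 reads c2=8 → after 2×micro: 4; S1 reads c2=8 → after 1×micro: 4; S2 reads c1=-1 → after 1×micro: -2 ⇒ (c0=4, c1=4, c2=-2)
[Jacobi] macro 7: S0 reads c2=-2 → after 2×micro: 1; S1 reads c2=-2 → after 1×micro: -1; S2 reads c1=4 → after 1×micro: 8 ⇒ (c0=1, c1=-1, c2=8)
[Gauss-Seidel] macro 1: S0 reads c2=1 → after 2×micro: 4; S1 reads c2=1 → after 1×micro: -1; S2 reads c1=-1 → after 1×micro: -2 ⇒ (c0=4, c1=-1, c2=-2)
[Gauss-Seidel] macro 2: S0 reads c2=-2 → after 2×micro: 1; S1 reads c2=-2 → after 1×micro: -1; S2 reads c1=-1 → after 1×micro: -2 ⇒ (c0=1, c1=-1, c2=-2)
[Gauss-Seidel] macro 3: S0 reads c2=-2 → after 2×micro: 1; S1 reads c2=-2 → after 1×micro: -1; S2 reads c1=-1 → after 1×micro: -2 ⇒ (c0=1, c1=-1, c2=-2)
[Gauss-Seidel] macro 4: S0 reads c2=-2 → after 2×micro: 1; S1 reads c2=-2 → after 1×micro: -1; S2 reads c1=-1 → after 1×micro: -2 ⇒ (c0=1, c1=-1, c2=-2)
[Gauss-Seidel] macro 5: S0 reads c2=-2 → after 2×micro: 1; S1 reads c2=-2 → after 1×micro: -1; S2 reads c1=-1 → after 1×micro: -2 ⇒ (c0=1, c1=-1, c2=-2)
[Gauss-Seidel] macro 6: S0 reads c2=-2 → after 2×micro: 1; S1 reads c2=-2 → after 1×micro: -1; S2 reads c1=-1 → after 1×micro: -2 ⇒ (c0=1, c1=-1, c2=-2)
[Gauss-Seidel] macro 7: S0 reads c2=-2 → after 2×micro: 1; S1 reads c2=-2 → after 1×micro: -1; S2 reads c1=-1 → after 1×micro: -2 ⇒ (c0=1, c1=-1, c2=-2)

first divergence at macro-step: 1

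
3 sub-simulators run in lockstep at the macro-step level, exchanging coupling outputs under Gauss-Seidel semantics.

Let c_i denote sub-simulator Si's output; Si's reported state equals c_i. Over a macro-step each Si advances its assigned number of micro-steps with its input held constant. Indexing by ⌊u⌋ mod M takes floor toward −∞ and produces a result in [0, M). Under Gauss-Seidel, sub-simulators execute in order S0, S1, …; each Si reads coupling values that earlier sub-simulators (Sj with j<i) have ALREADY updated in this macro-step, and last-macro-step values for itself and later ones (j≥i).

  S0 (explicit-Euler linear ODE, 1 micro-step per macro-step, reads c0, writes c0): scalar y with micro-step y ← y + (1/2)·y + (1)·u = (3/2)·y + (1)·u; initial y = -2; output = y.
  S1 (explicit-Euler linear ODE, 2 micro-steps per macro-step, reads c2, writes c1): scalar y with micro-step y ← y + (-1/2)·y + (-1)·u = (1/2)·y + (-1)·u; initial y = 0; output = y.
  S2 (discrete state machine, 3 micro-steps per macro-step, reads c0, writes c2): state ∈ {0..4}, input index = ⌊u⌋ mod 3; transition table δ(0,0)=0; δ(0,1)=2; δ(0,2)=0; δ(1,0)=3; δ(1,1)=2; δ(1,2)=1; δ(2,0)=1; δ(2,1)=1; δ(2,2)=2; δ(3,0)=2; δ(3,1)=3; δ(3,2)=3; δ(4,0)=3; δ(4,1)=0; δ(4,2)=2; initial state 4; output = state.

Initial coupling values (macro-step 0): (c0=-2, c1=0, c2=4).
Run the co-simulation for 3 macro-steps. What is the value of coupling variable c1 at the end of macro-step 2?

macro 1: S0 reads c0=-2 → after 1×micro: -5; S1 reads c2=4 → after 2×micro: -6; S2 reads c0=-5 → after 3×micro: 1 ⇒ (c0=-5, c1=-6, c2=1)
macro 2: S0 reads c0=-5 → after 1×micro: -25/2; S1 reads c2=1 → after 2×micro: -3; S2 reads c0=-25/2 → after 3×micro: 1 ⇒ (c0=-25/2, c1=-3, c2=1)
macro 3: S0 reads c0=-25/2 → after 1×micro: -125/4; S1 reads c2=1 → after 2×micro: -9/4; S2 reads c0=-125/4 → after 3×micro: 2 ⇒ (c0=-125/4, c1=-9/4, c2=2)

c1 at macro-step 2 = -3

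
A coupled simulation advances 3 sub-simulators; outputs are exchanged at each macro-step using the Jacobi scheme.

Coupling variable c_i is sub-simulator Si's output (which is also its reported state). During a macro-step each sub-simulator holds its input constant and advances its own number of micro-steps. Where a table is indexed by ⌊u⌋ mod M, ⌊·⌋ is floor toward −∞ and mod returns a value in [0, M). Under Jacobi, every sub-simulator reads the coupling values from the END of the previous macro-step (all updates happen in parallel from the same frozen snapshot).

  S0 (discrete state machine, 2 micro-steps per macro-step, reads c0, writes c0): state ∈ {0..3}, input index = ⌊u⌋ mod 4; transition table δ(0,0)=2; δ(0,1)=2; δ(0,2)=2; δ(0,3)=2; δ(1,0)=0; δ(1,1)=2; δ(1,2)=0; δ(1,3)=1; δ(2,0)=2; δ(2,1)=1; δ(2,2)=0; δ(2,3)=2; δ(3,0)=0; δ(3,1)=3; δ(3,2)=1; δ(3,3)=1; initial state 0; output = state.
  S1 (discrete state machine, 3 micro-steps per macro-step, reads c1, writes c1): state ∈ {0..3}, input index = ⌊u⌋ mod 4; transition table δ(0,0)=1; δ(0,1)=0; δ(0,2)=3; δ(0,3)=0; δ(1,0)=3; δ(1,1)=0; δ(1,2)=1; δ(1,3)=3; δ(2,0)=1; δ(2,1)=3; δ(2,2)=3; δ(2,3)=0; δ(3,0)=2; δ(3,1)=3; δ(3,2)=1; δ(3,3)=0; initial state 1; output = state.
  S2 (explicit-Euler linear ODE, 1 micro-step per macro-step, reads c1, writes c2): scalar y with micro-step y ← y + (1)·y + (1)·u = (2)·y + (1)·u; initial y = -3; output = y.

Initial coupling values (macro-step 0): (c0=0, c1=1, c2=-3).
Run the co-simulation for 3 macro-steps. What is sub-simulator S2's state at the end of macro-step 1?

macro 1: S0 reads c0=0 → after 2×micro: 2; S1 reads c1=1 → after 3×micro: 0; S2 reads c1=1 → after 1×micro: -5 ⇒ (c0=2, c1=0, c2=-5)
macro 2: S0 reads c0=2 → after 2×micro: 2; S1 reads c1=0 → after 3×micro: 2; S2 reads c1=0 → after 1×micro: -10 ⇒ (c0=2, c1=2, c2=-10)
macro 3: S0 reads c0=2 → after 2×micro: 2; S1 reads c1=2 → after 3×micro: 1; S2 reads c1=2 → after 1×micro: -18 ⇒ (c0=2, c1=1, c2=-18)

S2 state at macro-step 1 = -5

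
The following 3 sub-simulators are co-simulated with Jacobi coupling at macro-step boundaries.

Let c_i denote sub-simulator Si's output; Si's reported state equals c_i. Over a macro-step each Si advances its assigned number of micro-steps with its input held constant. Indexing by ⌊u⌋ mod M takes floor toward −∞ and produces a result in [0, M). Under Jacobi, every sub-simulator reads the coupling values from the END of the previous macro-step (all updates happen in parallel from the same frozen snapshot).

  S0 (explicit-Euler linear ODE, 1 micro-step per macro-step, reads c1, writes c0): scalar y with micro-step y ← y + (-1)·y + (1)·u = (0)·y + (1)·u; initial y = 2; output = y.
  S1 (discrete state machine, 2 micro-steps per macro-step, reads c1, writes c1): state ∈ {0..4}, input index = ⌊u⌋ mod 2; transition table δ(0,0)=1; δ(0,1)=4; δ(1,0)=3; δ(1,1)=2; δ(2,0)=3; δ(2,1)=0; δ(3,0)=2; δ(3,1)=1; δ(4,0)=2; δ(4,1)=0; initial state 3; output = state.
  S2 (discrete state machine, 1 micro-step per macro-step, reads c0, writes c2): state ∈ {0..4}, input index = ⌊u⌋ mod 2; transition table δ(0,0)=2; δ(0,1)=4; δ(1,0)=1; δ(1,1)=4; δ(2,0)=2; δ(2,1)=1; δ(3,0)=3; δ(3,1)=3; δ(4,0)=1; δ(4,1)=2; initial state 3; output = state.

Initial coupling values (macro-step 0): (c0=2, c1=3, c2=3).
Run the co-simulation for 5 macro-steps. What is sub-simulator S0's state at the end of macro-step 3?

S0 state at macro-step 3 = 2

macro 1: S0 reads c1=3 → after 1×micro: 3; S1 reads c1=3 → after 2×micro: 2; S2 reads c0=2 → after 1×micro: 3 ⇒ (c0=3, c1=2, c2=3)
macro 2: S0 reads c1=2 → after 1×micro: 2; S1 reads c1=2 → after 2×micro: 2; S2 reads c0=3 → after 1×micro: 3 ⇒ (c0=2, c1=2, c2=3)
macro 3: S0 reads c1=2 → after 1×micro: 2; S1 reads c1=2 → after 2×micro: 2; S2 reads c0=2 → after 1×micro: 3 ⇒ (c0=2, c1=2, c2=3)
macro 4: S0 reads c1=2 → after 1×micro: 2; S1 reads c1=2 → after 2×micro: 2; S2 reads c0=2 → after 1×micro: 3 ⇒ (c0=2, c1=2, c2=3)
macro 5: S0 reads c1=2 → after 1×micro: 2; S1 reads c1=2 → after 2×micro: 2; S2 reads c0=2 → after 1×micro: 3 ⇒ (c0=2, c1=2, c2=3)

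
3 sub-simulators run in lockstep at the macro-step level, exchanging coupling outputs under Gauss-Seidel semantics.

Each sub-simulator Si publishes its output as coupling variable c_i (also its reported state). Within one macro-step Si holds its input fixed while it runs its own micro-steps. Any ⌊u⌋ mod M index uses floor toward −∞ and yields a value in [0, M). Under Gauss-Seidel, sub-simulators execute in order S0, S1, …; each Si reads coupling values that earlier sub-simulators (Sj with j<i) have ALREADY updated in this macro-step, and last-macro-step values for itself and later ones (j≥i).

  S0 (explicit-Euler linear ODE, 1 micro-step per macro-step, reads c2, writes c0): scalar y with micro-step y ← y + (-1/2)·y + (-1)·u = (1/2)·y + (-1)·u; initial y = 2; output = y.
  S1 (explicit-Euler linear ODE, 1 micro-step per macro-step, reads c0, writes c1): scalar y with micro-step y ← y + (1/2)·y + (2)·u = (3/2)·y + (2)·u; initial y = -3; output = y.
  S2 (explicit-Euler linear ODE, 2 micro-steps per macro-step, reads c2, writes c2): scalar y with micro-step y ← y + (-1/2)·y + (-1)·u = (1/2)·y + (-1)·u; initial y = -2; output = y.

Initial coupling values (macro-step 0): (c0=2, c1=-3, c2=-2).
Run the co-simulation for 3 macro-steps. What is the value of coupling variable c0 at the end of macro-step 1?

c0 at macro-step 1 = 3

macro 1: S0 reads c2=-2 → after 1×micro: 3; S1 reads c0=3 → after 1×micro: 3/2; S2 reads c2=-2 → after 2×micro: 5/2 ⇒ (c0=3, c1=3/2, c2=5/2)
macro 2: S0 reads c2=5/2 → after 1×micro: -1; S1 reads c0=-1 → after 1×micro: 1/4; S2 reads c2=5/2 → after 2×micro: -25/8 ⇒ (c0=-1, c1=1/4, c2=-25/8)
macro 3: S0 reads c2=-25/8 → after 1×micro: 21/8; S1 reads c0=21/8 → after 1×micro: 45/8; S2 reads c2=-25/8 → after 2×micro: 125/32 ⇒ (c0=21/8, c1=45/8, c2=125/32)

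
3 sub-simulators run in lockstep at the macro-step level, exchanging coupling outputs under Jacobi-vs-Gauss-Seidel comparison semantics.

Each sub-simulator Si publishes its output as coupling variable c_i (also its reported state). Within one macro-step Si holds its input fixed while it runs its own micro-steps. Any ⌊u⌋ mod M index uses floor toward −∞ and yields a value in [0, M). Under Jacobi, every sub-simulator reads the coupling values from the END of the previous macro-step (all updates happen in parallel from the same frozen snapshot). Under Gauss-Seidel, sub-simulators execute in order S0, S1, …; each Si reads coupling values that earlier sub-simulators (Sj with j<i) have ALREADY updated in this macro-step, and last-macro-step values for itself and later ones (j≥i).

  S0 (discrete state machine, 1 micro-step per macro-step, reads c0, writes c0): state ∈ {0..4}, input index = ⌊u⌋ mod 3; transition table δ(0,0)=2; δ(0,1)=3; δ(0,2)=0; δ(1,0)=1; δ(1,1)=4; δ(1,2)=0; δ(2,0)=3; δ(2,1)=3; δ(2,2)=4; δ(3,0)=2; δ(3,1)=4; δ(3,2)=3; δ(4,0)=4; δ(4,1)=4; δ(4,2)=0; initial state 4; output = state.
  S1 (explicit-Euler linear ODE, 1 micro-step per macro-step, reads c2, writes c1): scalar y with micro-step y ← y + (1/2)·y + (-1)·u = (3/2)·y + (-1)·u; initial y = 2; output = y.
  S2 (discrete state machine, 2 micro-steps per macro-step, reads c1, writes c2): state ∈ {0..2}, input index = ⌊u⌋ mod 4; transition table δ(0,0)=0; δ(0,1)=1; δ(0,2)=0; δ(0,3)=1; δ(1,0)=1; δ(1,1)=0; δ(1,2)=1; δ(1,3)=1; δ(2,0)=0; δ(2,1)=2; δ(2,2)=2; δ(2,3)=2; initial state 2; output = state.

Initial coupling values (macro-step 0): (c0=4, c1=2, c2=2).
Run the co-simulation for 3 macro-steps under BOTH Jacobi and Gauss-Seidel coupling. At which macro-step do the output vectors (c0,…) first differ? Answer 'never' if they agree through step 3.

first divergence at macro-step: never

[Jacobi] macro 1: S0 reads c0=4 → after 1×micro: 4; S1 reads c2=2 → after 1×micro: 1; S2 reads c1=2 → after 2×micro: 2 ⇒ (c0=4, c1=1, c2=2)
[Jacobi] macro 2: S0 reads c0=4 → after 1×micro: 4; S1 reads c2=2 → after 1×micro: -1/2; S2 reads c1=1 → after 2×micro: 2 ⇒ (c0=4, c1=-1/2, c2=2)
[Jacobi] macro 3: S0 reads c0=4 → after 1×micro: 4; S1 reads c2=2 → after 1×micro: -11/4; S2 reads c1=-1/2 → after 2×micro: 2 ⇒ (c0=4, c1=-11/4, c2=2)
[Gauss-Seidel] macro 1: S0 reads c0=4 → after 1×micro: 4; S1 reads c2=2 → after 1×micro: 1; S2 reads c1=1 → after 2×micro: 2 ⇒ (c0=4, c1=1, c2=2)
[Gauss-Seidel] macro 2: S0 reads c0=4 → after 1×micro: 4; S1 reads c2=2 → after 1×micro: -1/2; S2 reads c1=-1/2 → after 2×micro: 2 ⇒ (c0=4, c1=-1/2, c2=2)
[Gauss-Seidel] macro 3: S0 reads c0=4 → after 1×micro: 4; S1 reads c2=2 → after 1×micro: -11/4; S2 reads c1=-11/4 → after 2×micro: 2 ⇒ (c0=4, c1=-11/4, c2=2)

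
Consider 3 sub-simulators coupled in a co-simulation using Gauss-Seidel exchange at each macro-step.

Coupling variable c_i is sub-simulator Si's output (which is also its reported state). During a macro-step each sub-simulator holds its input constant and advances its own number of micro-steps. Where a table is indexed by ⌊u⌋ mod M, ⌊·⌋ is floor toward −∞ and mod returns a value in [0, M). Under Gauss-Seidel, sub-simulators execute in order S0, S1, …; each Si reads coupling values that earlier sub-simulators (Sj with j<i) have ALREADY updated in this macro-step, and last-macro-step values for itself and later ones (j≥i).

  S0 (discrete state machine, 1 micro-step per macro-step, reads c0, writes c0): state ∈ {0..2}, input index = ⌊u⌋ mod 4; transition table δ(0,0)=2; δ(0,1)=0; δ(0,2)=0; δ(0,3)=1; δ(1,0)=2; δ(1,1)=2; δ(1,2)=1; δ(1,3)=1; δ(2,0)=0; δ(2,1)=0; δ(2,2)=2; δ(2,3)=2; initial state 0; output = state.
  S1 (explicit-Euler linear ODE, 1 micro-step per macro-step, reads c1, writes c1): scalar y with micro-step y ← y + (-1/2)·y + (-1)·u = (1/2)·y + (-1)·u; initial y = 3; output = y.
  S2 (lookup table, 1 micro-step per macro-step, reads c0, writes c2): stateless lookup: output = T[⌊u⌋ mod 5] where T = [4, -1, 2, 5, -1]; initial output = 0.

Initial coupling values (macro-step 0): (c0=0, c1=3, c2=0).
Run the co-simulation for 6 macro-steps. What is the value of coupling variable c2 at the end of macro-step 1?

c2 at macro-step 1 = 2

macro 1: S0 reads c0=0 → after 1×micro: 2; S1 reads c1=3 → after 1×micro: -3/2; S2 reads c0=2 → after 1×micro: 2 ⇒ (c0=2, c1=-3/2, c2=2)
macro 2: S0 reads c0=2 → after 1×micro: 2; S1 reads c1=-3/2 → after 1×micro: 3/4; S2 reads c0=2 → after 1×micro: 2 ⇒ (c0=2, c1=3/4, c2=2)
macro 3: S0 reads c0=2 → after 1×micro: 2; S1 reads c1=3/4 → after 1×micro: -3/8; S2 reads c0=2 → after 1×micro: 2 ⇒ (c0=2, c1=-3/8, c2=2)
macro 4: S0 reads c0=2 → after 1×micro: 2; S1 reads c1=-3/8 → after 1×micro: 3/16; S2 reads c0=2 → after 1×micro: 2 ⇒ (c0=2, c1=3/16, c2=2)
macro 5: S0 reads c0=2 → after 1×micro: 2; S1 reads c1=3/16 → after 1×micro: -3/32; S2 reads c0=2 → after 1×micro: 2 ⇒ (c0=2, c1=-3/32, c2=2)
macro 6: S0 reads c0=2 → after 1×micro: 2; S1 reads c1=-3/32 → after 1×micro: 3/64; S2 reads c0=2 → after 1×micro: 2 ⇒ (c0=2, c1=3/64, c2=2)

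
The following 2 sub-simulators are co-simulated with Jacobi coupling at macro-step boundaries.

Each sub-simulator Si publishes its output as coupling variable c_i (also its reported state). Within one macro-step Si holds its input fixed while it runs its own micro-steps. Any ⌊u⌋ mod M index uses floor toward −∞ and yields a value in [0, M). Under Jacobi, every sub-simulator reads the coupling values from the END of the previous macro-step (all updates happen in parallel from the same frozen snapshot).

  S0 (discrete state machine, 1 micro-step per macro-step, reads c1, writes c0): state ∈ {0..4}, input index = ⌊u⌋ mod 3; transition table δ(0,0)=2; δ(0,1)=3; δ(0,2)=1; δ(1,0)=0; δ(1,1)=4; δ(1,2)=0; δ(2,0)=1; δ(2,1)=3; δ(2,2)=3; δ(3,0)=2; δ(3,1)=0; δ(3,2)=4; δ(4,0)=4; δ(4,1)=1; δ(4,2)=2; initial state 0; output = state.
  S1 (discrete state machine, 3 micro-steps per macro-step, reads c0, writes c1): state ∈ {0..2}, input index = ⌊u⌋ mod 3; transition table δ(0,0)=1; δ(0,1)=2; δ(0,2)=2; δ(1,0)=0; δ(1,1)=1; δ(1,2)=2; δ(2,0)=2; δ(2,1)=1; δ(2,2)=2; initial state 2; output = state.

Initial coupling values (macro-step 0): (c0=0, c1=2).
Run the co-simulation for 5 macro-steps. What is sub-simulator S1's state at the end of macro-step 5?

macro 1: S0 reads c1=2 → after 1×micro: 1; S1 reads c0=0 → after 3×micro: 2 ⇒ (c0=1, c1=2)
macro 2: S0 reads c1=2 → after 1×micro: 0; S1 reads c0=1 → after 3×micro: 1 ⇒ (c0=0, c1=1)
macro 3: S0 reads c1=1 → after 1×micro: 3; S1 reads c0=0 → after 3×micro: 0 ⇒ (c0=3, c1=0)
macro 4: S0 reads c1=0 → after 1×micro: 2; S1 reads c0=3 → after 3×micro: 1 ⇒ (c0=2, c1=1)
macro 5: S0 reads c1=1 → after 1×micro: 3; S1 reads c0=2 → after 3×micro: 2 ⇒ (c0=3, c1=2)

S1 state at macro-step 5 = 2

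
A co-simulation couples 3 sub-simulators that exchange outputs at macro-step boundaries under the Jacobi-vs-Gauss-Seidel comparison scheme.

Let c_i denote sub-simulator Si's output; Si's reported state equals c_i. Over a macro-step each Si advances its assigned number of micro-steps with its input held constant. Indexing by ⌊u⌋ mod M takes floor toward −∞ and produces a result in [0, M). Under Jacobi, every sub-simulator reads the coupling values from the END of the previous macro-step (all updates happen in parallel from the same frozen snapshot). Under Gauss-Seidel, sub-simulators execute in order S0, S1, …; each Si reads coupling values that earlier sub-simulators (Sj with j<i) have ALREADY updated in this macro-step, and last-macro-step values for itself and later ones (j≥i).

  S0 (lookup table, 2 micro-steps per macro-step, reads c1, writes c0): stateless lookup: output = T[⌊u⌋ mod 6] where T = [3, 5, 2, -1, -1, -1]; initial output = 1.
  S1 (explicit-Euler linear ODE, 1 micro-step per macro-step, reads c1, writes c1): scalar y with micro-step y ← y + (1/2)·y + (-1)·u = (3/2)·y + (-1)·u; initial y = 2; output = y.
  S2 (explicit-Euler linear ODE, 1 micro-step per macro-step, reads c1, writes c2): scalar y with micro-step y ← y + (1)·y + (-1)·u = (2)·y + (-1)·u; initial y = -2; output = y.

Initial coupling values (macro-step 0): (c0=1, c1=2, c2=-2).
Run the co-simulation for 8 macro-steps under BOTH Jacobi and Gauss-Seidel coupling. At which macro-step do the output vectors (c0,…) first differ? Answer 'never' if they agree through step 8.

[Jacobi] macro 1: S0 reads c1=2 → after 2×micro: 2; S1 reads c1=2 → after 1×micro: 1; S2 reads c1=2 → after 1×micro: -6 ⇒ (c0=2, c1=1, c2=-6)
[Jacobi] macro 2: S0 reads c1=1 → after 2×micro: 5; S1 reads c1=1 → after 1×micro: 1/2; S2 reads c1=1 → after 1×micro: -13 ⇒ (c0=5, c1=1/2, c2=-13)
[Jacobi] macro 3: S0 reads c1=1/2 → after 2×micro: 3; S1 reads c1=1/2 → after 1×micro: 1/4; S2 reads c1=1/2 → after 1×micro: -53/2 ⇒ (c0=3, c1=1/4, c2=-53/2)
[Jacobi] macro 4: S0 reads c1=1/4 → after 2×micro: 3; S1 reads c1=1/4 → after 1×micro: 1/8; S2 reads c1=1/4 → after 1×micro: -213/4 ⇒ (c0=3, c1=1/8, c2=-213/4)
[Jacobi] macro 5: S0 reads c1=1/8 → after 2×micro: 3; S1 reads c1=1/8 → after 1×micro: 1/16; S2 reads c1=1/8 → after 1×micro: -853/8 ⇒ (c0=3, c1=1/16, c2=-853/8)
[Jacobi] macro 6: S0 reads c1=1/16 → after 2×micro: 3; S1 reads c1=1/16 → after 1×micro: 1/32; S2 reads c1=1/16 → after 1×micro: -3413/16 ⇒ (c0=3, c1=1/32, c2=-3413/16)
[Jacobi] macro 7: S0 reads c1=1/32 → after 2×micro: 3; S1 reads c1=1/32 → after 1×micro: 1/64; S2 reads c1=1/32 → after 1×micro: -13653/32 ⇒ (c0=3, c1=1/64, c2=-13653/32)
[Jacobi] macro 8: S0 reads c1=1/64 → after 2×micro: 3; S1 reads c1=1/64 → after 1×micro: 1/128; S2 reads c1=1/64 → after 1×micro: -54613/64 ⇒ (c0=3, c1=1/128, c2=-54613/64)
[Gauss-Seidel] macro 1: S0 reads c1=2 → after 2×micro: 2; S1 reads c1=2 → after 1×micro: 1; S2 reads c1=1 → after 1×micro: -5 ⇒ (c0=2, c1=1, c2=-5)
[Gauss-Seidel] macro 2: S0 reads c1=1 → after 2×micro: 5; S1 reads c1=1 → after 1×micro: 1/2; S2 reads c1=1/2 → after 1×micro: -21/2 ⇒ (c0=5, c1=1/2, c2=-21/2)
[Gauss-Seidel] macro 3: S0 reads c1=1/2 → after 2×micro: 3; S1 reads c1=1/2 → after 1×micro: 1/4; S2 reads c1=1/4 → after 1×micro: -85/4 ⇒ (c0=3, c1=1/4, c2=-85/4)
[Gauss-Seidel] macro 4: S0 reads c1=1/4 → after 2×micro: 3; S1 reads c1=1/4 → after 1×micro: 1/8; S2 reads c1=1/8 → after 1×micro: -341/8 ⇒ (c0=3, c1=1/8, c2=-341/8)
[Gauss-Seidel] macro 5: S0 reads c1=1/8 → after 2×micro: 3; S1 reads c1=1/8 → after 1×micro: 1/16; S2 reads c1=1/16 → after 1×micro: -1365/16 ⇒ (c0=3, c1=1/16, c2=-1365/16)
[Gauss-Seidel] macro 6: S0 reads c1=1/16 → after 2×micro: 3; S1 reads c1=1/16 → after 1×micro: 1/32; S2 reads c1=1/32 → after 1×micro: -5461/32 ⇒ (c0=3, c1=1/32, c2=-5461/32)
[Gauss-Seidel] macro 7: S0 reads c1=1/32 → after 2×micro: 3; S1 reads c1=1/32 → after 1×micro: 1/64; S2 reads c1=1/64 → after 1×micro: -21845/64 ⇒ (c0=3, c1=1/64, c2=-21845/64)
[Gauss-Seidel] macro 8: S0 reads c1=1/64 → after 2×micro: 3; S1 reads c1=1/64 → after 1×micro: 1/128; S2 reads c1=1/128 → after 1×micro: -87381/128 ⇒ (c0=3, c1=1/128, c2=-87381/128)

first divergence at macro-step: 1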